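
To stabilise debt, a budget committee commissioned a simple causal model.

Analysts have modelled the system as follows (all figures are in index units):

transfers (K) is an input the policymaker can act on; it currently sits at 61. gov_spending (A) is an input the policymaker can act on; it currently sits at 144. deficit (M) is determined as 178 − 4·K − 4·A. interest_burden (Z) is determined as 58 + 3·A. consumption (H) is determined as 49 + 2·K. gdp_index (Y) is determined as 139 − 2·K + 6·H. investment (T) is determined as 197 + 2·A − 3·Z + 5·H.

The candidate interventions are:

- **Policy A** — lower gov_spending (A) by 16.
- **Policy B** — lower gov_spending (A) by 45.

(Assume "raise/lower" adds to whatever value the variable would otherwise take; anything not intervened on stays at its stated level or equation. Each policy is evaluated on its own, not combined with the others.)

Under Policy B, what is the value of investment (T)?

185

Policy B (A − 45):
  K = 61
  A = 144 − 45 = 99
  Z = 58 + 3·99 = 355
  H = 49 + 2·61 = 171
  T = 197 + 2·99 − 3·355 + 5·171 = 185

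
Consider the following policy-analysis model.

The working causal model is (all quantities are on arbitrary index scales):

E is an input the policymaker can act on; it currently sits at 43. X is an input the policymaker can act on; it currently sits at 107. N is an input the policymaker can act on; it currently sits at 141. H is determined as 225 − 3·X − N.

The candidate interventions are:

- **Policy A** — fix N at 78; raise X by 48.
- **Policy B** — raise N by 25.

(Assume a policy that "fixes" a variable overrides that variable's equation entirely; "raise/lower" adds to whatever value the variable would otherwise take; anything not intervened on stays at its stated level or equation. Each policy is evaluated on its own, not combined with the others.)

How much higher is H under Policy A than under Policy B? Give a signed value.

-56

Policy A (N := 78, X + 48):
  X = 107 + 48 = 155
  N = 78
  H = 225 − 3·155 − 78 = -318
Policy B (N + 25):
  X = 107
  N = 141 + 25 = 166
  H = 225 − 3·107 − 166 = -262
H: -318 − (-262) = -56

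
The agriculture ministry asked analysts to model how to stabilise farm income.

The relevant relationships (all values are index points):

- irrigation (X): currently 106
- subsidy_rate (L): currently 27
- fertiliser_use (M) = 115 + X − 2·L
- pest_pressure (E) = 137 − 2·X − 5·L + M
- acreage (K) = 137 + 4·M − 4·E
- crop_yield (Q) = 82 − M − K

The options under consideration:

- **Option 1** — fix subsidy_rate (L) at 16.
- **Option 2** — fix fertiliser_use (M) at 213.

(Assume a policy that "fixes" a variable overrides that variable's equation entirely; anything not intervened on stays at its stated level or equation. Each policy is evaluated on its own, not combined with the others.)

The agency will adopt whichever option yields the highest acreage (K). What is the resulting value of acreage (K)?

977

Option 1 (L := 16):
  X = 106
  L = 16
  M = 115 + 106 − 2·16 = 189
  E = 137 − 2·106 − 5·16 + 189 = 34
  K = 137 + 4·189 − 4·34 = 757
Option 2 (M := 213):
  X = 106
  L = 27
  M = 213
  E = 137 − 2·106 − 5·27 + 213 = 3
  K = 137 + 4·213 − 4·3 = 977
Comparing — Option 1: K=757, Option 2: K=977. Highest is 977 (Option 2).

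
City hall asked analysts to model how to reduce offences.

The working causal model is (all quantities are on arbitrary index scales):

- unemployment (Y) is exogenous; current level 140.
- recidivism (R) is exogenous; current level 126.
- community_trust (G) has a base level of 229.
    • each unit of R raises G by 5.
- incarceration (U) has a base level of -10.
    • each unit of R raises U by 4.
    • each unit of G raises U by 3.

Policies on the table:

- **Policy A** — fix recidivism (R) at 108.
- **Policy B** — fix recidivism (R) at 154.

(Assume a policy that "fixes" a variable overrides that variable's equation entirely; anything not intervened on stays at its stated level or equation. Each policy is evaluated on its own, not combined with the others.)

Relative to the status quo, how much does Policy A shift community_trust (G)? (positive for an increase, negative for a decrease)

Baseline:
  R = 126
  G = 229 + 5·126 = 859
Policy A (R := 108):
  R = 108
  G = 229 + 5·108 = 769
Change in G: 769 − 859 = -90

-90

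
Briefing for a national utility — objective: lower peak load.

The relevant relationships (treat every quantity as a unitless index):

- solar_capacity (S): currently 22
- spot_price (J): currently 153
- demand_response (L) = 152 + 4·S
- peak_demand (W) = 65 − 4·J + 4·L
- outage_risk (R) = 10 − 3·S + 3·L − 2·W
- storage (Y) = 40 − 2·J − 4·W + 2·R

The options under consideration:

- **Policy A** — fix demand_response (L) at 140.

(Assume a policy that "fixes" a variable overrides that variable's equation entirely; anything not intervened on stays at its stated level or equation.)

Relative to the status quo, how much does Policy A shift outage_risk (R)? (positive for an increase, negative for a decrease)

Baseline:
  S = 22
  J = 153
  L = 152 + 4·22 = 240
  W = 65 − 4·153 + 4·240 = 413
  R = 10 − 3·22 + 3·240 − 2·413 = -162
Policy A (L := 140):
  S = 22
  J = 153
  L = 140
  W = 65 − 4·153 + 4·140 = 13
  R = 10 − 3·22 + 3·140 − 2·13 = 338
Change in R: 338 − (-162) = 500

500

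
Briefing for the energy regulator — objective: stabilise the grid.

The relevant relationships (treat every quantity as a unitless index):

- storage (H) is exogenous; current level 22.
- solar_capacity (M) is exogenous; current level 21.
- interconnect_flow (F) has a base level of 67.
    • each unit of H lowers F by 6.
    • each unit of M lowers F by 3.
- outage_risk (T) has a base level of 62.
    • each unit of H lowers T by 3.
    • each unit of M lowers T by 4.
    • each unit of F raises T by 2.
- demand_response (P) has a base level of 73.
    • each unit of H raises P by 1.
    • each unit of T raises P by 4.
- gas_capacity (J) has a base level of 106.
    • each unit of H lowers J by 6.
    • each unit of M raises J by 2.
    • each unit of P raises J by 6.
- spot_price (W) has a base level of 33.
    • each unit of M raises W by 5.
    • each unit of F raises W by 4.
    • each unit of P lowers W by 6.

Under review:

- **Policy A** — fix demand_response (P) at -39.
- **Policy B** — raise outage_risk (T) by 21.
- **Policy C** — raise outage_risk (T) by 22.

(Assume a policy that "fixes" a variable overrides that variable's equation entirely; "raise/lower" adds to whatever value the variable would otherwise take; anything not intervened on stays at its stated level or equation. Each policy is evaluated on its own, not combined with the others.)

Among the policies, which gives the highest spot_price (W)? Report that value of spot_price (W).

6808

Policy A (P := -39):
  H = 22
  M = 21
  F = 67 − 6·22 − 3·21 = -128
  T = 62 − 3·22 − 4·21 + 2·(-128) = -344
  P = -39
  W = 33 + 5·21 + 4·(-128) − 6·(-39) = -140
Policy B (T + 21):
  H = 22
  M = 21
  F = 67 − 6·22 − 3·21 = -128
  T = 62 − 3·22 − 4·21 + 2·(-128) (+21 from intervention) = -323
  P = 73 + 22 + 4·(-323) = -1197
  W = 33 + 5·21 + 4·(-128) − 6·(-1197) = 6808
Policy C (T + 22):
  H = 22
  M = 21
  F = 67 − 6·22 − 3·21 = -128
  T = 62 − 3·22 − 4·21 + 2·(-128) (+22 from intervention) = -322
  P = 73 + 22 + 4·(-322) = -1193
  W = 33 + 5·21 + 4·(-128) − 6·(-1193) = 6784
Comparing — Policy A: W=-140, Policy B: W=6808, Policy C: W=6784. Highest is 6808 (Policy B).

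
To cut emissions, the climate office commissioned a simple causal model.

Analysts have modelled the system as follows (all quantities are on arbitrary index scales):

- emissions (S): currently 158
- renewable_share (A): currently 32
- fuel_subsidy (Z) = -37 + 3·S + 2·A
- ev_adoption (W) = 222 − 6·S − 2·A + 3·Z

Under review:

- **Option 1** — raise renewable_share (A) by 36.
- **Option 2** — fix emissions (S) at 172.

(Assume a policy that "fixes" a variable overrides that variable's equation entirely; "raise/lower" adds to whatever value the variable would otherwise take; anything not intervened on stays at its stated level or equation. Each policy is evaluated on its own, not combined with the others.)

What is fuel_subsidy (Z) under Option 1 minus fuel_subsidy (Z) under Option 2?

Option 1 (A + 36):
  S = 158
  A = 32 + 36 = 68
  Z = -37 + 3·158 + 2·68 = 573
Option 2 (S := 172):
  S = 172
  A = 32
  Z = -37 + 3·172 + 2·32 = 543
Z: 573 − 543 = 30

30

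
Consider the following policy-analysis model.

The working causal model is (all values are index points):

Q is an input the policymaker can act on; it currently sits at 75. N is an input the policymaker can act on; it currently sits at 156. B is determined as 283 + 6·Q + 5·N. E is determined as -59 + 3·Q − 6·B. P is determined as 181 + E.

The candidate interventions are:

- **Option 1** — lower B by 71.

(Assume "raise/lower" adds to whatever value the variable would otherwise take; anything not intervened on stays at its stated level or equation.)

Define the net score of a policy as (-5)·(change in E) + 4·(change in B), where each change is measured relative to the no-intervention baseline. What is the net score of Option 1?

Baseline:
  Q = 75
  N = 156
  B = 283 + 6·75 + 5·156 = 1513
  E = -59 + 3·75 − 6·1513 = -8912
Option 1 (B − 71):
  Q = 75
  N = 156
  B = 283 + 6·75 + 5·156 (−71 from intervention) = 1442
  E = -59 + 3·75 − 6·1442 = -8486
ΔE = -8486 − (-8912) = 426; ΔB = 1442 − 1513 = -71
Score = (-5)·426 + 4·(-71) = -2414

-2414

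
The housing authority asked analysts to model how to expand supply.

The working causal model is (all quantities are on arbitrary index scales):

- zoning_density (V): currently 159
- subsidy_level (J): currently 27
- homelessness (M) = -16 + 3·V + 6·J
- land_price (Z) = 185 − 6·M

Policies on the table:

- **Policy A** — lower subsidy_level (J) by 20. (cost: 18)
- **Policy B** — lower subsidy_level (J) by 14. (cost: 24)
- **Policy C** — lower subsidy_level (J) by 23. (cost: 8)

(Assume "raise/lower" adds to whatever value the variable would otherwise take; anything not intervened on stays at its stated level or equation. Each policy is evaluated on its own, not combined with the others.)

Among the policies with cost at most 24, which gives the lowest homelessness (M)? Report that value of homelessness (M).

Policy A (J − 20):
  V = 159
  J = 27 − 20 = 7
  M = -16 + 3·159 + 6·7 = 503
Policy B (J − 14):
  V = 159
  J = 27 − 14 = 13
  M = -16 + 3·159 + 6·13 = 539
Policy C (J − 23):
  V = 159
  J = 27 − 23 = 4
  M = -16 + 3·159 + 6·4 = 485
Comparing — Policy A: M=503, Policy B: M=539, Policy C: M=485. Lowest is 485 (Policy C).

485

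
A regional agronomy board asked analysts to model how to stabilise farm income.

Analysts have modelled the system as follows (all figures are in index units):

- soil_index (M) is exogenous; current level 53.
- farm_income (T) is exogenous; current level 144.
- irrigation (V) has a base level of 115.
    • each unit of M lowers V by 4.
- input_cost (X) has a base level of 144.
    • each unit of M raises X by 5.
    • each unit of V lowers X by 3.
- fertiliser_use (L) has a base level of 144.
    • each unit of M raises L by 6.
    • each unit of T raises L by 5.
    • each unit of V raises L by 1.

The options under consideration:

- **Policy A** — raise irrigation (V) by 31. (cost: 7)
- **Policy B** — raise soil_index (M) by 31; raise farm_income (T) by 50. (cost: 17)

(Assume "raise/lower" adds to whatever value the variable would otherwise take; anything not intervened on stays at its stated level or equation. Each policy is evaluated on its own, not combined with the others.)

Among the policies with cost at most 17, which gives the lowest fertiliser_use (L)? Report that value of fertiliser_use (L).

Policy A (V + 31):
  M = 53
  T = 144
  V = 115 − 4·53 (+31 from intervention) = -66
  L = 144 + 6·53 + 5·144 + (-66) = 1116
Policy B (M + 31, T + 50):
  M = 53 + 31 = 84
  T = 144 + 50 = 194
  V = 115 − 4·84 = -221
  L = 144 + 6·84 + 5·194 + (-221) = 1397
Comparing — Policy A: L=1116, Policy B: L=1397. Lowest is 1116 (Policy A).

1116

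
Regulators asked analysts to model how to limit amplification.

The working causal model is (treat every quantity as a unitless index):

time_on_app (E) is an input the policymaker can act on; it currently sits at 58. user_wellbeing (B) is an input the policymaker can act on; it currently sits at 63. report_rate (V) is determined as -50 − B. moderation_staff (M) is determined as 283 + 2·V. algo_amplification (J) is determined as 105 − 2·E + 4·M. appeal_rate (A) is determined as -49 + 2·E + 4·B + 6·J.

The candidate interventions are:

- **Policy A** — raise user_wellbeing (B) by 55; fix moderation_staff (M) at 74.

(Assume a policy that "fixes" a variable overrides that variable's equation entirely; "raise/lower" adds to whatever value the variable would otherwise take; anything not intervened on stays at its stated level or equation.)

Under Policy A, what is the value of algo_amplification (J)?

285

Policy A (B + 55, M := 74):
  E = 58
  B = 63 + 55 = 118
  V = -50 − 118 = -168
  M = 74
  J = 105 − 2·58 + 4·74 = 285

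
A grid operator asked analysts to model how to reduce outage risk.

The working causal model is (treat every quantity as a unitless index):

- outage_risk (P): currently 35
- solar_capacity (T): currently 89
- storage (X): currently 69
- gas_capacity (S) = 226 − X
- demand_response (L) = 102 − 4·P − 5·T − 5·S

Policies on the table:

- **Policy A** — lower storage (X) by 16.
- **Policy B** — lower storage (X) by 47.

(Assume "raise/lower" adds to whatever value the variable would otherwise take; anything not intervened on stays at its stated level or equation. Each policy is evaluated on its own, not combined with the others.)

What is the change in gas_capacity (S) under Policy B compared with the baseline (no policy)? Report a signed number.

47

Baseline:
  X = 69
  S = 226 − 69 = 157
Policy B (X − 47):
  X = 69 − 47 = 22
  S = 226 − 22 = 204
Change in S: 204 − 157 = 47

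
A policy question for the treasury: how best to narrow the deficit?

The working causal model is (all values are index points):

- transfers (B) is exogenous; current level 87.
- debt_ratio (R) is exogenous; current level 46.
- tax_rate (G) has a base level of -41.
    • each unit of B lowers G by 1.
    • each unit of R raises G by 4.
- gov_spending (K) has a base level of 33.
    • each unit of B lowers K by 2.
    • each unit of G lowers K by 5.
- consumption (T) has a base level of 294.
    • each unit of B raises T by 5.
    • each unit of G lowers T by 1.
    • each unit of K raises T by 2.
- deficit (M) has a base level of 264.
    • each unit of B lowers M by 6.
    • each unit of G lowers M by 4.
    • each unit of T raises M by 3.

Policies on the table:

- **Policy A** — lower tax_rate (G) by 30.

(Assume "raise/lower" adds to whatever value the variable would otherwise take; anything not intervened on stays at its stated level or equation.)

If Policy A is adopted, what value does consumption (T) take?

Policy A (G − 30):
  B = 87
  R = 46
  G = -41 − 87 + 4·46 (−30 from intervention) = 26
  K = 33 − 2·87 − 5·26 = -271
  T = 294 + 5·87 − 26 + 2·(-271) = 161

161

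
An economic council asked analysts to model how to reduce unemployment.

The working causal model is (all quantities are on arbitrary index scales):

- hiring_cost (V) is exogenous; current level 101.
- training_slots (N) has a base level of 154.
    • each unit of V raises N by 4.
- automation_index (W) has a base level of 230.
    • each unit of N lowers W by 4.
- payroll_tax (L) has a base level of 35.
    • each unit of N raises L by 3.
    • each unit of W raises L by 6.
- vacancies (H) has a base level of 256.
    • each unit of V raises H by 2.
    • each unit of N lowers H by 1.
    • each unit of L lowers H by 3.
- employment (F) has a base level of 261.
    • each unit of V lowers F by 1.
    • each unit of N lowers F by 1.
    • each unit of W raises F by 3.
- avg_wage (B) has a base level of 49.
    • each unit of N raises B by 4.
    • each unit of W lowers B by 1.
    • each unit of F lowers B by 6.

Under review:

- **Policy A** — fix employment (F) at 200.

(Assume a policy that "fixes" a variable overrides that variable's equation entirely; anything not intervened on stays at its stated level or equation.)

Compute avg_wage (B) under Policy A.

Policy A (F := 200):
  V = 101
  N = 154 + 4·101 = 558
  W = 230 − 4·558 = -2002
  F = 200
  B = 49 + 4·558 − (-2002) − 6·200 = 3083

3083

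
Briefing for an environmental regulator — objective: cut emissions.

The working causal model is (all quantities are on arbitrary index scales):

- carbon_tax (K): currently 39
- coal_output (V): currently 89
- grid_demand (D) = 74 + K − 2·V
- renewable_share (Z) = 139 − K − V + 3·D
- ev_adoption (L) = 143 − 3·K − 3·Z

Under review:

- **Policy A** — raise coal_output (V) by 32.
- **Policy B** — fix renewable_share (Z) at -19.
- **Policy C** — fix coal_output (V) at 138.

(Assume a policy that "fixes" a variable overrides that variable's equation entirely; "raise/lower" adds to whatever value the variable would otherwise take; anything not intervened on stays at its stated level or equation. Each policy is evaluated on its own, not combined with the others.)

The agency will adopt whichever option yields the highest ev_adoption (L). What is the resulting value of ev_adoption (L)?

Policy A (V + 32):
  K = 39
  V = 89 + 32 = 121
  D = 74 + 39 − 2·121 = -129
  Z = 139 − 39 − 121 + 3·(-129) = -408
  L = 143 − 3·39 − 3·(-408) = 1250
Policy B (Z := -19):
  K = 39
  V = 89
  D = 74 + 39 − 2·89 = -65
  Z = -19
  L = 143 − 3·39 − 3·(-19) = 83
Policy C (V := 138):
  K = 39
  V = 138
  D = 74 + 39 − 2·138 = -163
  Z = 139 − 39 − 138 + 3·(-163) = -527
  L = 143 − 3·39 − 3·(-527) = 1607
Comparing — Policy A: L=1250, Policy B: L=83, Policy C: L=1607. Highest is 1607 (Policy C).

1607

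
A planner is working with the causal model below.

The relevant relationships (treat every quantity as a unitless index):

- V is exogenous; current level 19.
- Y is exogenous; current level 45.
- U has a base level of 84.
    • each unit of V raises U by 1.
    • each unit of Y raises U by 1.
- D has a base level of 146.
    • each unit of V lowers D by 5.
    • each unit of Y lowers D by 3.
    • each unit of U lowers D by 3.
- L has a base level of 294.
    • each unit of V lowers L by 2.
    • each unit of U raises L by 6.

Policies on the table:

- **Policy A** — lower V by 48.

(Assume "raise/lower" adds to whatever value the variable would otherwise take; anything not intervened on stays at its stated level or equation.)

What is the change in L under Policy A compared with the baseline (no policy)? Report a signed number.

Baseline:
  V = 19
  Y = 45
  U = 84 + 19 + 45 = 148
  L = 294 − 2·19 + 6·148 = 1144
Policy A (V − 48):
  V = 19 − 48 = -29
  Y = 45
  U = 84 + (-29) + 45 = 100
  L = 294 − 2·(-29) + 6·100 = 952
Change in L: 952 − 1144 = -192

-192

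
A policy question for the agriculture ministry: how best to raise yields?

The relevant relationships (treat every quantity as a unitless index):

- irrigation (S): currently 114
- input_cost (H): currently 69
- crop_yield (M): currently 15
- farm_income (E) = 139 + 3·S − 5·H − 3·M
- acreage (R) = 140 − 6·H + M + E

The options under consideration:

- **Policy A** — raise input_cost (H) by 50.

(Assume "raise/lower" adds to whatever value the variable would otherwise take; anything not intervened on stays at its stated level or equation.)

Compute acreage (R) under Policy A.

Policy A (H + 50):
  S = 114
  H = 69 + 50 = 119
  M = 15
  E = 139 + 3·114 − 5·119 − 3·15 = -159
  R = 140 − 6·119 + 15 + (-159) = -718

-718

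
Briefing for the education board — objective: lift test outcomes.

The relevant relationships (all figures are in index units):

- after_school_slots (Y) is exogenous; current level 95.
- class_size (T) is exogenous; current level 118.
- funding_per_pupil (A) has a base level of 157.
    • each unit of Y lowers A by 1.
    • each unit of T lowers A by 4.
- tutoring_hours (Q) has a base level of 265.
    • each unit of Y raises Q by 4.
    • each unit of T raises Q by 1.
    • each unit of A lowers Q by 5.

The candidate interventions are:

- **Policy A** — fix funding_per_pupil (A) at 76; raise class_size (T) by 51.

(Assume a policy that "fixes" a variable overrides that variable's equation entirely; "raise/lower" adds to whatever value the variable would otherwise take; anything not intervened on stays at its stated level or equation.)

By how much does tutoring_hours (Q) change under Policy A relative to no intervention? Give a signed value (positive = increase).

-2379

Baseline:
  Y = 95
  T = 118
  A = 157 − 95 − 4·118 = -410
  Q = 265 + 4·95 + 118 − 5·(-410) = 2813
Policy A (A := 76, T + 51):
  Y = 95
  T = 118 + 51 = 169
  A = 76
  Q = 265 + 4·95 + 169 − 5·76 = 434
Change in Q: 434 − 2813 = -2379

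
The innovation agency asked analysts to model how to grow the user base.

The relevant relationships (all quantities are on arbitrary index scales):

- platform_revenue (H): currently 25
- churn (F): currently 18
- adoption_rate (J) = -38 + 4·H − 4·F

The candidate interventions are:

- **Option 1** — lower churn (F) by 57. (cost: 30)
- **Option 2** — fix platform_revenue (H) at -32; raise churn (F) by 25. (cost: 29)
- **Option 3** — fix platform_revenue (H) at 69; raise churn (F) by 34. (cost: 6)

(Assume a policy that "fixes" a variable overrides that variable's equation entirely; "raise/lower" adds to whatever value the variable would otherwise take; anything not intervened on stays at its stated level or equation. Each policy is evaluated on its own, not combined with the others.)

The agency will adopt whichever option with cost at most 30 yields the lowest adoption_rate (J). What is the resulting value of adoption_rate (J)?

-338

Option 1 (F − 57):
  H = 25
  F = 18 − 57 = -39
  J = -38 + 4·25 − 4·(-39) = 218
Option 2 (H := -32, F + 25):
  H = -32
  F = 18 + 25 = 43
  J = -38 + 4·(-32) − 4·43 = -338
Option 3 (H := 69, F + 34):
  H = 69
  F = 18 + 34 = 52
  J = -38 + 4·69 − 4·52 = 30
Comparing — Option 1: J=218, Option 2: J=-338, Option 3: J=30. Lowest is -338 (Option 2).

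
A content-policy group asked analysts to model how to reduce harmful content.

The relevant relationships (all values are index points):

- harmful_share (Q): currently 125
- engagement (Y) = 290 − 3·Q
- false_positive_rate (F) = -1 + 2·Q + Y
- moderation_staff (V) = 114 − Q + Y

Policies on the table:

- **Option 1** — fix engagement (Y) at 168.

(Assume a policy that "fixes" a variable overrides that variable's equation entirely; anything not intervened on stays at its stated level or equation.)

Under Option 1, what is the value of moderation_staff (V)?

Option 1 (Y := 168):
  Q = 125
  Y = 168
  V = 114 − 125 + 168 = 157

157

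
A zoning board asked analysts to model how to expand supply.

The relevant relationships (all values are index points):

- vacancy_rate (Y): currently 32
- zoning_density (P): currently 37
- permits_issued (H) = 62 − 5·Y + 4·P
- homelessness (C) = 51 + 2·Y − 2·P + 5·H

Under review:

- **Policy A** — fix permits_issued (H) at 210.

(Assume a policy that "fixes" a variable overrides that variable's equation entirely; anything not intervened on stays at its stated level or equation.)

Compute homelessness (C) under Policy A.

Policy A (H := 210):
  Y = 32
  P = 37
  H = 210
  C = 51 + 2·32 − 2·37 + 5·210 = 1091

1091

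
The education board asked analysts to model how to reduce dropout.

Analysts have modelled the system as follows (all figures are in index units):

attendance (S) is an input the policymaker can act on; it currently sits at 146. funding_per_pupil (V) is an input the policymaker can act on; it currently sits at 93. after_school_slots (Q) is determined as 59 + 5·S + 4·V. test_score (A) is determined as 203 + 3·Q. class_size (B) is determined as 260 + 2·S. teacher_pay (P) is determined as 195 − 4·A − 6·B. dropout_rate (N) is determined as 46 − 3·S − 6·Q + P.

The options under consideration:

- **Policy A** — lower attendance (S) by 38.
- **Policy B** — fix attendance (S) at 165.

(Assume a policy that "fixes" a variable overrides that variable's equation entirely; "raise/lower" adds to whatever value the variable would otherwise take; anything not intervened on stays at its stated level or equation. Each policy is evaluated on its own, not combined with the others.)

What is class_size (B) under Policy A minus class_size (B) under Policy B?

Policy A (S − 38):
  S = 146 − 38 = 108
  B = 260 + 2·108 = 476
Policy B (S := 165):
  S = 165
  B = 260 + 2·165 = 590
B: 476 − 590 = -114

-114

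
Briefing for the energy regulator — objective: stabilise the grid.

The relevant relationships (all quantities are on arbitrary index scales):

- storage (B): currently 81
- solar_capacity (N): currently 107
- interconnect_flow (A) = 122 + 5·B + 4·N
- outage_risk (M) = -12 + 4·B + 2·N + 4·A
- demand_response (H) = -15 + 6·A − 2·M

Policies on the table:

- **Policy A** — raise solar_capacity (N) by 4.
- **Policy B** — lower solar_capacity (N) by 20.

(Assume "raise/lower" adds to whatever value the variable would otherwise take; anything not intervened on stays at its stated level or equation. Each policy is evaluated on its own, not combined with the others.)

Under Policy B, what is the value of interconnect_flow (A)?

875

Policy B (N − 20):
  B = 81
  N = 107 − 20 = 87
  A = 122 + 5·81 + 4·87 = 875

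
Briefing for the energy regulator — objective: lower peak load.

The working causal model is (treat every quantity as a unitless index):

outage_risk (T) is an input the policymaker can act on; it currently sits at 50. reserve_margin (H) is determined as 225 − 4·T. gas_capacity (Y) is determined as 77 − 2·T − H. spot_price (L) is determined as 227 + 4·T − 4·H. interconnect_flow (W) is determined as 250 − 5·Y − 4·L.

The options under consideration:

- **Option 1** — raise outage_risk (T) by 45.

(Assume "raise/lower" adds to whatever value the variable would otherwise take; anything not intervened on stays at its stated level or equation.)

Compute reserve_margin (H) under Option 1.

Option 1 (T + 45):
  T = 50 + 45 = 95
  H = 225 − 4·95 = -155

-155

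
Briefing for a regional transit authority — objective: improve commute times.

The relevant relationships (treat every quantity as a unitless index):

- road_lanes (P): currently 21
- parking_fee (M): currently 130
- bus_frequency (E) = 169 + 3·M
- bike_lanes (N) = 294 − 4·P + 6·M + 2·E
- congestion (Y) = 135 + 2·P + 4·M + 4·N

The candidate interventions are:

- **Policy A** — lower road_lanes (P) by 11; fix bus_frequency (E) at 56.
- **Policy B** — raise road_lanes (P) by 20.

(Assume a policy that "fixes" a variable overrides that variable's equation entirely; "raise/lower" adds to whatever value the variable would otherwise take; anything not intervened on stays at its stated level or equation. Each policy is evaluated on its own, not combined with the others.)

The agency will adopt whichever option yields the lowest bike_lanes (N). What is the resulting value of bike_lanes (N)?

Policy A (P − 11, E := 56):
  P = 21 − 11 = 10
  M = 130
  E = 56
  N = 294 − 4·10 + 6·130 + 2·56 = 1146
Policy B (P + 20):
  P = 21 + 20 = 41
  M = 130
  E = 169 + 3·130 = 559
  N = 294 − 4·41 + 6·130 + 2·559 = 2028
Comparing — Policy A: N=1146, Policy B: N=2028. Lowest is 1146 (Policy A).

1146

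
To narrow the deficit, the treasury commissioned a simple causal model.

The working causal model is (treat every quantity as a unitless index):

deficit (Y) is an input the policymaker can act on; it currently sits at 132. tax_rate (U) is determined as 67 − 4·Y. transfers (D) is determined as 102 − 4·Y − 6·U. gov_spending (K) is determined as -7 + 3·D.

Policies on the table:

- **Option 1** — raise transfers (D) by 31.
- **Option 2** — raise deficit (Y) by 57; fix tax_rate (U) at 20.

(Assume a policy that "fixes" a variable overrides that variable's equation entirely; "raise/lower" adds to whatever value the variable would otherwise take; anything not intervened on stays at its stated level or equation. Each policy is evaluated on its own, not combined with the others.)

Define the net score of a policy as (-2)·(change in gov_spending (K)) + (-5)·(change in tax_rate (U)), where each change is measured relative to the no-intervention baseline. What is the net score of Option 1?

Baseline:
  Y = 132
  U = 67 − 4·132 = -461
  D = 102 − 4·132 − 6·(-461) = 2340
  K = -7 + 3·2340 = 7013
Option 1 (D + 31):
  Y = 132
  U = 67 − 4·132 = -461
  D = 102 − 4·132 − 6·(-461) (+31 from intervention) = 2371
  K = -7 + 3·2371 = 7106
ΔK = 7106 − 7013 = 93; ΔU = -461 − (-461) = 0
Score = (-2)·93 + (-5)·0 = -186

-186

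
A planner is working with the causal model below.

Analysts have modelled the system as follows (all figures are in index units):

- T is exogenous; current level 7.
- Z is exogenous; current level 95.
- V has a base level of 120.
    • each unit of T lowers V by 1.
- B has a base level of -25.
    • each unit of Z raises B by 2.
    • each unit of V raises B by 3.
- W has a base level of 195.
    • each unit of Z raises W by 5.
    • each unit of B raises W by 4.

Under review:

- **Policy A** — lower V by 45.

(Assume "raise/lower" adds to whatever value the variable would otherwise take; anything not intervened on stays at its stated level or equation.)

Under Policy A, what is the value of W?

2146

Policy A (V − 45):
  T = 7
  Z = 95
  V = 120 − 7 (−45 from intervention) = 68
  B = -25 + 2·95 + 3·68 = 369
  W = 195 + 5·95 + 4·369 = 2146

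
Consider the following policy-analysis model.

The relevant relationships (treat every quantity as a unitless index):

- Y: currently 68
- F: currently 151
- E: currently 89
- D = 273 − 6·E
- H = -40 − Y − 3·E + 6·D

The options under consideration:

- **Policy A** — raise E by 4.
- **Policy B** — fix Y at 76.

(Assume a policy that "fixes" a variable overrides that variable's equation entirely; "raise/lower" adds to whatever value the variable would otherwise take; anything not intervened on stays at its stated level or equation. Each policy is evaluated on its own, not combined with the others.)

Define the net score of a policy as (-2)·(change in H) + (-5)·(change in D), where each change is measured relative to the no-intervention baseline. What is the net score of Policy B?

Baseline:
  Y = 68
  E = 89
  D = 273 − 6·89 = -261
  H = -40 − 68 − 3·89 + 6·(-261) = -1941
Policy B (Y := 76):
  Y = 76
  E = 89
  D = 273 − 6·89 = -261
  H = -40 − 76 − 3·89 + 6·(-261) = -1949
ΔH = -1949 − (-1941) = -8; ΔD = -261 − (-261) = 0
Score = (-2)·(-8) + (-5)·0 = 16

16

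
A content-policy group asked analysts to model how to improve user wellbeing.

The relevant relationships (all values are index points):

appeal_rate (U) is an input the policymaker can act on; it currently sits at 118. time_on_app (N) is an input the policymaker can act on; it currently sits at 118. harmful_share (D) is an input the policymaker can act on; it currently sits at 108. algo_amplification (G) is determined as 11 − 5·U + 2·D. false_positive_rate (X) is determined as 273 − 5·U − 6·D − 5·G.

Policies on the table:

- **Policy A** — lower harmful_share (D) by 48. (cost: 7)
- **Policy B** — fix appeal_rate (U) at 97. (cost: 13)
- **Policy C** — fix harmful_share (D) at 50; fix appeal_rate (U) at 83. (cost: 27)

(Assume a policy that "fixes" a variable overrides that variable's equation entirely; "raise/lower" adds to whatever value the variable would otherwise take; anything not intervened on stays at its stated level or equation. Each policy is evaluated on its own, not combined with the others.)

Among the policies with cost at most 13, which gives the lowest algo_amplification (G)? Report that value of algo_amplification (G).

Policy A (D − 48):
  U = 118
  D = 108 − 48 = 60
  G = 11 − 5·118 + 2·60 = -459
Policy B (U := 97):
  U = 97
  D = 108
  G = 11 − 5·97 + 2·108 = -258
Comparing — Policy A: G=-459, Policy B: G=-258. Lowest is -459 (Policy A).

-459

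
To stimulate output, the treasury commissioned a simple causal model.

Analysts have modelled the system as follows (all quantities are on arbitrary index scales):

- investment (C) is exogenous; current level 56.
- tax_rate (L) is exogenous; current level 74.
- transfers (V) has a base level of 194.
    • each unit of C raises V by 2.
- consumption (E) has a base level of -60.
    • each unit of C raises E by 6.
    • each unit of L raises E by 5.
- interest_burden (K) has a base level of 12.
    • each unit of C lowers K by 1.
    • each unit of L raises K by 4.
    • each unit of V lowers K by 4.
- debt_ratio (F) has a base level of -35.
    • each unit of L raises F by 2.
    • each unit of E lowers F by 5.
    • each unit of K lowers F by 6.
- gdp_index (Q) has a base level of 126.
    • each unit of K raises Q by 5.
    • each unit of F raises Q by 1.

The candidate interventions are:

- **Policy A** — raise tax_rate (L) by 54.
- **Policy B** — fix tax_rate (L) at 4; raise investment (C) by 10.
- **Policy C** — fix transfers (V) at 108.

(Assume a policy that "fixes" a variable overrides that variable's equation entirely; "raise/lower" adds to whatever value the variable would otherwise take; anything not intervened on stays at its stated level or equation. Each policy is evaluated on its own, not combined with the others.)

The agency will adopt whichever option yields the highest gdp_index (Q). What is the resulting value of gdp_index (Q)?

Policy A (L + 54):
  C = 56
  L = 74 + 54 = 128
  V = 194 + 2·56 = 306
  E = -60 + 6·56 + 5·128 = 916
  K = 12 − 56 + 4·128 − 4·306 = -756
  F = -35 + 2·128 − 5·916 − 6·(-756) = 177
  Q = 126 + 5·(-756) + 177 = -3477
Policy B (L := 4, C + 10):
  C = 56 + 10 = 66
  L = 4
  V = 194 + 2·66 = 326
  E = -60 + 6·66 + 5·4 = 356
  K = 12 − 66 + 4·4 − 4·326 = -1342
  F = -35 + 2·4 − 5·356 − 6·(-1342) = 6245
  Q = 126 + 5·(-1342) + 6245 = -339
Policy C (V := 108):
  C = 56
  L = 74
  V = 108
  E = -60 + 6·56 + 5·74 = 646
  K = 12 − 56 + 4·74 − 4·108 = -180
  F = -35 + 2·74 − 5·646 − 6·(-180) = -2037
  Q = 126 + 5·(-180) + (-2037) = -2811
Comparing — Policy A: Q=-3477, Policy B: Q=-339, Policy C: Q=-2811. Highest is -339 (Policy B).

-339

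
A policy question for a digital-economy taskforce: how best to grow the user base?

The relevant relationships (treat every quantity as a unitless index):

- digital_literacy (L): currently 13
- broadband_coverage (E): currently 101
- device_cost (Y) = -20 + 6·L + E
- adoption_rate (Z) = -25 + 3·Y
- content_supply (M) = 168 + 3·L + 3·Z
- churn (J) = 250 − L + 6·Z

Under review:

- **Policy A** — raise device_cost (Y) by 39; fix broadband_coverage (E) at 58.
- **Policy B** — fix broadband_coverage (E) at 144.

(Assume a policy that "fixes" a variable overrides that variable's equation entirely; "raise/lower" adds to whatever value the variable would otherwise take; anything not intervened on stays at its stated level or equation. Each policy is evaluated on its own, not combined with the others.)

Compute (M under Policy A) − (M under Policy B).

Policy A (Y + 39, E := 58):
  L = 13
  E = 58
  Y = -20 + 6·13 + 58 (+39 from intervention) = 155
  Z = -25 + 3·155 = 440
  M = 168 + 3·13 + 3·440 = 1527
Policy B (E := 144):
  L = 13
  E = 144
  Y = -20 + 6·13 + 144 = 202
  Z = -25 + 3·202 = 581
  M = 168 + 3·13 + 3·581 = 1950
M: 1527 − 1950 = -423

-423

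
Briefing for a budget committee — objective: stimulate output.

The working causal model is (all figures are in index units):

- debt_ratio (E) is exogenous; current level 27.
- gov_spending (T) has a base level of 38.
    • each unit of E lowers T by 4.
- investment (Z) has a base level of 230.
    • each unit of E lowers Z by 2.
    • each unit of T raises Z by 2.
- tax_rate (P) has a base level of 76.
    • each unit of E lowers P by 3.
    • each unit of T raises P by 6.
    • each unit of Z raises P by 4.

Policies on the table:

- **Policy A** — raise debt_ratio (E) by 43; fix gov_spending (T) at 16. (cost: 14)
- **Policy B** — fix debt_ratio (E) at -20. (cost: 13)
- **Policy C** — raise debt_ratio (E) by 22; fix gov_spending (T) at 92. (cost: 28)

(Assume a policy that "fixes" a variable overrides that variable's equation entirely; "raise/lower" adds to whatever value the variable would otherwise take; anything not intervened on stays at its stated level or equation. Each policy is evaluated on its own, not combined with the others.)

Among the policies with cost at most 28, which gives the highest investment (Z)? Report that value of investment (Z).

Policy A (E + 43, T := 16):
  E = 27 + 43 = 70
  T = 16
  Z = 230 − 2·70 + 2·16 = 122
Policy B (E := -20):
  E = -20
  T = 38 − 4·(-20) = 118
  Z = 230 − 2·(-20) + 2·118 = 506
Policy C (E + 22, T := 92):
  E = 27 + 22 = 49
  T = 92
  Z = 230 − 2·49 + 2·92 = 316
Comparing — Policy A: Z=122, Policy B: Z=506, Policy C: Z=316. Highest is 506 (Policy B).

506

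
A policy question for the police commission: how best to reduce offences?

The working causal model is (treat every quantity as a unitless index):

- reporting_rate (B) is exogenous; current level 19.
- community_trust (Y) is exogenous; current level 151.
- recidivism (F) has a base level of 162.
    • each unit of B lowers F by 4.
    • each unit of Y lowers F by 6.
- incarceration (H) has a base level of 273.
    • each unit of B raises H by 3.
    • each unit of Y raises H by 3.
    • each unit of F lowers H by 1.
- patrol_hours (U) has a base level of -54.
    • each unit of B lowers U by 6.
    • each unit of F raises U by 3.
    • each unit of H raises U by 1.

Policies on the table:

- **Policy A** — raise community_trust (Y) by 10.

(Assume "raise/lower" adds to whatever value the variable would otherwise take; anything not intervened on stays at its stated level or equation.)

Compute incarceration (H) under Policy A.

Policy A (Y + 10):
  B = 19
  Y = 151 + 10 = 161
  F = 162 − 4·19 − 6·161 = -880
  H = 273 + 3·19 + 3·161 − (-880) = 1693

1693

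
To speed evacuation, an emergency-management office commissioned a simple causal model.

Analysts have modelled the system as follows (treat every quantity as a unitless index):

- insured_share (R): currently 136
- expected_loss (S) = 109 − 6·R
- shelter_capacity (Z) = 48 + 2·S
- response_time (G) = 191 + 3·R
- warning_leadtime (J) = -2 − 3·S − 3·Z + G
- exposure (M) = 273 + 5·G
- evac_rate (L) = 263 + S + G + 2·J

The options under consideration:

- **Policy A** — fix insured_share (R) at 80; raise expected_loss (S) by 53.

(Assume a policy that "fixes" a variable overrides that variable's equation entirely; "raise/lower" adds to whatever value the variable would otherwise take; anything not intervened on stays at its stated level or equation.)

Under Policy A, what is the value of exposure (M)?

Policy A (R := 80, S + 53):
  R = 80
  G = 191 + 3·80 = 431
  M = 273 + 5·431 = 2428

2428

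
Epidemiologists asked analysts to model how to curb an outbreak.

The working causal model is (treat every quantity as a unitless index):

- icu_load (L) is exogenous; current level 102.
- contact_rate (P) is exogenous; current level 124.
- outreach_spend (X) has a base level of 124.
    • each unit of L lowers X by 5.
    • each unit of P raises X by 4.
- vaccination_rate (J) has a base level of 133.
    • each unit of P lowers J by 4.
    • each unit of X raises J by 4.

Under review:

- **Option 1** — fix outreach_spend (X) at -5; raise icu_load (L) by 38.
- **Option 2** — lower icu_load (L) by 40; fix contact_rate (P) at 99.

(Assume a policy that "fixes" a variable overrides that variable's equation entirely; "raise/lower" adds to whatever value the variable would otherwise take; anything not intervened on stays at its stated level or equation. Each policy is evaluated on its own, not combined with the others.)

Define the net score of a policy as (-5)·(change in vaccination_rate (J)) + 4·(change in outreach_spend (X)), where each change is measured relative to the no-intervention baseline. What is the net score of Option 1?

1840

Baseline:
  L = 102
  P = 124
  X = 124 − 5·102 + 4·124 = 110
  J = 133 − 4·124 + 4·110 = 77
Option 1 (X := -5, L + 38):
  L = 102 + 38 = 140
  P = 124
  X = -5
  J = 133 − 4·124 + 4·(-5) = -383
ΔJ = -383 − 77 = -460; ΔX = -5 − 110 = -115
Score = (-5)·(-460) + 4·(-115) = 1840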